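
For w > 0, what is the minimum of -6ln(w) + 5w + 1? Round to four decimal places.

h'(w) = -6/w + 5 = 0 gives w = 6/5.
h''(w) = 6/w², which is positive for w > 0, so this is a local minimum.
h(6/5) = -6·ln(6/5) + 6 + 1 ≈ 5.9061.

5.9061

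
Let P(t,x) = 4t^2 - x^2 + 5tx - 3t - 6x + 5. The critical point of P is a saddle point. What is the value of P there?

250/41

∂P/∂t = 8t + 5x - 3 = 0 and ∂P/∂x = 5t - 2x - 6 = 0, so (t, x) = (36/41, -33/41).
The Hessian has P_{tt} = 8, P_{xx} = -2, P_{tx} = 5, giving D = -41 < 0, so the point is a saddle point.
P(36/41, -33/41) = 250/41.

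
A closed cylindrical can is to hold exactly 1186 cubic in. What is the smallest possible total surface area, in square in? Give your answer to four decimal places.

620.2560

With radius r and height h, πr²h = 1186 so h = 1186/(πr²), and S(r) = 2πr² + 2πrh = 2πr² + 2·1186/r.
S'(r) = 4πr − 2·1186/r² = 0 ⇒ r³ = 1186/(2π), so r ≈ 5.7363 and h = 2r ≈ 11.4727.
S''(r) = 4π + 4·1186/r³ > 0, so this is the minimum; S ≈ 620.2560.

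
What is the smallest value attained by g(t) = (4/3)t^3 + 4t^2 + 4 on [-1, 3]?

The derivative is 4t^2 + 8t, whose only zero in [-1, 3] is t = 0.
Candidates: g(-1) = 20/3, g(0) = 4, g(3) = 76.
The minimum over the interval is 4, attained at t = 0.

4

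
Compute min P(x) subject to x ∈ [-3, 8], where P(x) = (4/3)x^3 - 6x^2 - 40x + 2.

The derivative is 4x^2 - 12x - 40, which vanishes at x = -2 and x = 5.
Candidates: P(-3) = 32; P(-2) = 142/3; P(5) = -544/3; P(8) = -58/3.
The minimum over the interval is -544/3, attained at x = 5.

-544/3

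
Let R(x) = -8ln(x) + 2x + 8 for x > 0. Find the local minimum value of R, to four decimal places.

4.9096

R'(x) = -8/x + 2 = 0 gives x = 4.
R''(x) = 8/x², which is positive for x > 0, so this is a local minimum.
R(4) = -8·ln(4) + 8 + 8 ≈ 4.9096.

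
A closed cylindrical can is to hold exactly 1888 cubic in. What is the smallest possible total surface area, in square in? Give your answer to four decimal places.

With radius r and height h, πr²h = 1888 so h = 1888/(πr²), and S(r) = 2πr² + 2πrh = 2πr² + 2·1888/r.
S'(r) = 4πr − 2·1888/r² = 0 ⇒ r³ = 1888/(2π), so r ≈ 6.6979 and h = 2r ≈ 13.3959.
S''(r) = 4π + 4·1888/r³ > 0, so this is the minimum; S ≈ 845.6342.

845.6342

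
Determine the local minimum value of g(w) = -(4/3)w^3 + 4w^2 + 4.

4

g'(w) = -4w^2 + 8w. Setting g'(w) = 0 gives w ∈ {0, 2}.
g''(w) = -8w + 8. g''(0) = 8 > 0 ⇒ local minimum; g''(2) = -8 < 0 ⇒ local maximum.
So the local minimum value is g(0) = 4.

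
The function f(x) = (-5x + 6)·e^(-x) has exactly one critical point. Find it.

f'(x) = (-5)·e^(-x) + (-5x + 6)·(-1)·e^(-x) = (5x - 11)·e^(-x). Since e^(-x) > 0, the only critical point is x = 11/5.
f''(11/5) has the same sign as 5 > 0, so this is a local minimum.
f(11/5) = (-5)·e^(-11/5) ≈ -0.5540.

11/5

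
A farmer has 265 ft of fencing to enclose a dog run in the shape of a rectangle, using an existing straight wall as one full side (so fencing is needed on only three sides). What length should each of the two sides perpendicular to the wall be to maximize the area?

265/4

Let the sides perpendicular to the wall have length x and the parallel side y, so 2x + y = 265 and the area is A = xy = x(265 − 2x).
A'(x) = 265 − 4x = 0 gives x = 265/4, and A''(x) = −4 < 0 confirms a maximum.
Then y = 265 − 2·265/4 = 265/2 and A = 70225/8.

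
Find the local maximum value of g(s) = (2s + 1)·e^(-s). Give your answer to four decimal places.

1.2131

Differentiating with the product rule gives g'(s) = (-2s + 1)·e^(-s). Since e^(-s) > 0, the only critical point is s = 1/2.
g''(1/2) has the same sign as -2 < 0, so this is a local maximum.
g(1/2) = (2)·e^(-1/2) ≈ 1.2131.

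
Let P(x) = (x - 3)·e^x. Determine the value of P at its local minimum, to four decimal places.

P'(x) = 1·e^x + (x - 3)·1·e^x = (x - 2)·e^x. Since e^x > 0, the only critical point is x = 2.
P''(2) has the same sign as 1 > 0, so this is a local minimum.
P(2) = (-1)·e^(2) ≈ -7.3891.

-7.3891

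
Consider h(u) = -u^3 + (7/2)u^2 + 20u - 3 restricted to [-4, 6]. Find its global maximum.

69

h'(u) = -3u^2 + 7u + 20, which vanishes at u = -5/3 and u = 4.
Evaluating at the critical points and endpoints: h(-4) = 37; h(-5/3) = -1187/54; h(4) = 69; h(6) = 27.
So the maximum is h(4) = 69.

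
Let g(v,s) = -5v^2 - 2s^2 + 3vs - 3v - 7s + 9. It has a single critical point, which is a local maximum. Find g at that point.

605/31

∂g/∂v = -10v + 3s - 3 = 0 and ∂g/∂s = 3v - 4s - 7 = 0, so (v, s) = (-33/31, -79/31).
The Hessian has g_{vv} = -10, g_{ss} = -4, g_{vs} = 3, giving D = 31 > 0 with g_{vv} < 0, so the point is a local maximum.
g(-33/31, -79/31) = 605/31.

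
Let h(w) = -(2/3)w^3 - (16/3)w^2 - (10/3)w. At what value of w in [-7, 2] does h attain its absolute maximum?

-1/3

The derivative is -2w^2 - (32/3)w - 10/3, which vanishes at w = -5 and w = -1/3.
Candidates: h(-7) = -28/3,  h(-5) = -100/3,  h(-1/3) = 44/81,  h(2) = -100/3.
So the maximum is h(-1/3) = 44/81.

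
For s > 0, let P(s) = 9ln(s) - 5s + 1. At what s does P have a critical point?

P'(s) = 9/s − 5 = 0 gives s = 9/5.
P''(s) = -9/s², which is negative for s > 0, so this is a local maximum.
P(9/5) = 9·ln(9/5) - 9 + 1 ≈ -2.7099.

9/5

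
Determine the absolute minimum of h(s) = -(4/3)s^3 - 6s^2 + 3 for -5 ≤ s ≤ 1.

-15

The derivative is -4s^2 - 12s, which vanishes at s = -3 and s = 0.
Evaluating at the critical points and endpoints: h(-5) = 59/3, h(-3) = -15, h(0) = 3, h(1) = -13/3.
The minimum over the interval is -15, attained at s = -3.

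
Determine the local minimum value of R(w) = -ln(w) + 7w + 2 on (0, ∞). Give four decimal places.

4.9459

R'(w) = -1/w + 7 = 0 gives w = 1/7.
R''(w) = 1/w², which is positive for w > 0, so this is a local minimum.
R(1/7) = -1·ln(1/7) + 1 + 2 ≈ 4.9459.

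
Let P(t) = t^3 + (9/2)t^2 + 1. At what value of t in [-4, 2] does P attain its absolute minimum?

0

P'(t) = 3t^2 + 9t, which vanishes at t = -3 and t = 0.
Evaluating at the critical points and endpoints: P(-4) = 9; P(-3) = 29/2; P(0) = 1; P(2) = 27.
So the minimum is P(0) = 1.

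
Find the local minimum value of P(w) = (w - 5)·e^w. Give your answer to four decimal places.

Differentiating with the product rule gives P'(w) = (w - 4)·e^w. Since e^w > 0, the only critical point is w = 4.
P''(4) has the same sign as 1 > 0, so this is a local minimum.
P(4) = (-1)·e^(4) ≈ -54.5982.

-54.5982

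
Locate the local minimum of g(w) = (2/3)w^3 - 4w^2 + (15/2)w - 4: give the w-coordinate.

g'(w) = 2w^2 - 8w + 15/2 = 0 at w = 3/2, 5/2.
Second-derivative test with g''(w) = 4w - 8: g''(3/2) = -2 < 0 ⇒ local maximum; g''(5/2) = 2 > 0 ⇒ local minimum.
The local minimum is g(5/2) = 1/6.

5/2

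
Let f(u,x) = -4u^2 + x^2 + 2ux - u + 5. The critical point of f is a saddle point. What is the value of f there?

∂f/∂u = -8u + 2x - 1 = 0 and ∂f/∂x = 2u + 2x = 0, so (u, x) = (-1/10, 1/10).
The Hessian has f_{uu} = -8, f_{xx} = 2, f_{ux} = 2, giving D = -20 < 0, so the point is a saddle point.
f(-1/10, 1/10) = 101/20.

101/20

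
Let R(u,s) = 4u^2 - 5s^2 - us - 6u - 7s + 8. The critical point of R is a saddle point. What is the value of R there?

706/81

∂R/∂u = 8u - s - 6 = 0 and ∂R/∂s = -u - 10s - 7 = 0, so (u, s) = (53/81, -62/81).
The Hessian has R_{uu} = 8, R_{ss} = -10, R_{us} = -1, giving D = -81 < 0, so the point is a saddle point.
R(53/81, -62/81) = 706/81.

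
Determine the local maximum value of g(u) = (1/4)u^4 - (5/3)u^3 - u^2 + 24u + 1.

157/4

Critical points: g'(u) = u^3 - 5u^2 - 2u + 24 vanishes at u = -2, 3, 4.
g''(u) = 3u^2 - 10u - 2. g''(-2) = 30 > 0 ⇒ local minimum; g''(3) = -5 < 0 ⇒ local maximum; g''(4) = 6 > 0 ⇒ local minimum.
The local maximum is g(3) = 157/4.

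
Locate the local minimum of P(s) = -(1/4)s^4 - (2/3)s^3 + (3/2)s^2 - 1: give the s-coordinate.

Critical points: P'(s) = -s^3 - 2s^2 + 3s vanishes at s = -3, 0, 1.
P''(s) = -3s^2 - 4s + 3. P''(-3) = -12 < 0 ⇒ local maximum; P''(0) = 3 > 0 ⇒ local minimum; P''(1) = -4 < 0 ⇒ local maximum.
So the local minimum value is P(0) = -1.

0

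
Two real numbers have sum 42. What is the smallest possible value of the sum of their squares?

882

With a + b = 42, a^2 + b^2 = a^2 + (42 − a)^2.
The derivative 2a − 2(42 − a) = 4a − 84 vanishes at a = 21; second derivative 4 > 0, a minimum.
The minimum is 2·(21)^2 = 882.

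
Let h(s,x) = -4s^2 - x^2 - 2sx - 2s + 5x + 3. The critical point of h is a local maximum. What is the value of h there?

40/3

∂h/∂s = -8s - 2x - 2 = 0 and ∂h/∂x = -2s - 2x + 5 = 0, so (s, x) = (-7/6, 11/3).
The Hessian has h_{ss} = -8, h_{xx} = -2, h_{sx} = -2, giving D = 12 > 0 with h_{ss} < 0, so the point is a local maximum.
h(-7/6, 11/3) = 40/3.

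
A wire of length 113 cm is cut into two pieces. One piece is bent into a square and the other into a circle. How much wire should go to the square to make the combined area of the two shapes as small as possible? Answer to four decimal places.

Let x be the length used for the square. Square side x/4; circle radius (113−x)/(2π).
A(x) = (x/4)² + π·((113−x)/(2π))² = x²/16 + (113−x)²/(4π) for 0 ≤ x ≤ 113. A'(x) = x/8 − (113−x)/(2π) = 0 gives x = 4·113/(π+4) ≈ 63.2912.
A'' = 1/8 + 1/(2π) > 0, so this gives the minimum combined area; x ≈ 63.2912 cm to the square.

63.2912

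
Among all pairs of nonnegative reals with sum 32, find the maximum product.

256

With x + y = 32, the product is P(x) = x(32 − x).
P'(x) = 32 − 2x = 0 gives x = 16; P'' = −2 < 0, so this is the maximum.
P = 16·16 = 256.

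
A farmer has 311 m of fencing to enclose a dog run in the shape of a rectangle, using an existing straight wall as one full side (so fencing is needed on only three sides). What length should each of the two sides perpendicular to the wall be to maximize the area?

311/4

Let the sides perpendicular to the wall have length x and the parallel side y, so 2x + y = 311 and the area is A = xy = x(311 − 2x).
A'(x) = 311 − 4x = 0 gives x = 311/4, and A''(x) = −4 < 0 confirms a maximum.
Then y = 311 − 2·311/4 = 311/2 and A = 96721/8.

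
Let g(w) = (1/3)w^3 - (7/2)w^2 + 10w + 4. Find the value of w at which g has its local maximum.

Critical points: g'(w) = w^2 - 7w + 10 vanishes at w = 2, 5.
Second-derivative test with g''(w) = 2w - 7: g''(2) = -3 < 0 ⇒ local maximum; g''(5) = 3 > 0 ⇒ local minimum.
The local maximum is g(2) = 38/3.

2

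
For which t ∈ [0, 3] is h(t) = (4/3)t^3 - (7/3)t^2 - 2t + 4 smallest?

h'(t) = 4t^2 - (14/3)t - 2, whose only zero in [0, 3] is t = 3/2.
Compare values at every candidate in [0, 3]: h(0) = 4; h(3/2) = 1/4; h(3) = 13.
Hence the absolute minimum is 1/4 at t = 3/2.

3/2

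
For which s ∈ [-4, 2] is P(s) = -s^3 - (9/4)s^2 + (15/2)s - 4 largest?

Differentiating, P'(s) = -3s^2 - (9/2)s + 15/2; which vanishes at s = -5/2 and s = 1.
Candidates: P(-4) = -6; P(-5/2) = -339/16; P(1) = 1/4; P(2) = -6.
The maximum over the interval is 1/4, attained at s = 1.

1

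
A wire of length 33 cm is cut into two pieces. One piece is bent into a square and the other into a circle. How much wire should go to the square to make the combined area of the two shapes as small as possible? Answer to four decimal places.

Let x be the length used for the square. Square side x/4; circle radius (33−x)/(2π).
A(x) = (x/4)² + π·((33−x)/(2π))² = x²/16 + (33−x)²/(4π) for 0 ≤ x ≤ 33. A'(x) = x/8 − (33−x)/(2π) = 0 gives x = 4·33/(π+4) ≈ 18.4833.
A'' = 1/8 + 1/(2π) > 0, so this gives the minimum combined area; x ≈ 18.4833 cm to the square.

18.4833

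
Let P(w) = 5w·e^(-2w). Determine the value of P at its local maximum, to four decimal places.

By the product rule, P'(w) = (-10w + 5)·e^(-2w). Since e^(-2w) > 0, the only critical point is w = 1/2.
P''(1/2) has the same sign as -10 < 0, so this is a local maximum.
P(1/2) = (5/2)·e^(-1) ≈ 0.9197.

0.9197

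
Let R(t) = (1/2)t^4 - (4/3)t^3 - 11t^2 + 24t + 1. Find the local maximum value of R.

R'(t) = 2t^3 - 4t^2 - 22t + 24. Setting R'(t) = 0 gives t ∈ {-3, 1, 4}.
Since R''(t) = 6t^2 - 8t - 22, we get R''(-3) = 56 > 0 ⇒ local minimum; R''(1) = -24 < 0 ⇒ local maximum; R''(4) = 42 > 0 ⇒ local minimum.
So the local maximum value is R(1) = 79/6.

79/6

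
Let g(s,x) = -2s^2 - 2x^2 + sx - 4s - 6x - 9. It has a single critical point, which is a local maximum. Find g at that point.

∂g/∂s = -4s + x - 4 = 0 and ∂g/∂x = s - 4x - 6 = 0, so (s, x) = (-22/15, -28/15).
The Hessian has g_{ss} = -4, g_{xx} = -4, g_{sx} = 1, giving D = 15 > 0 with g_{ss} < 0, so the point is a local maximum.
g(-22/15, -28/15) = -7/15.

-7/15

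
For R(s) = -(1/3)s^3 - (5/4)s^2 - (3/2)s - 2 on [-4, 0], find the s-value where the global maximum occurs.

-4

Differentiating, R'(s) = -s^2 - (5/2)s - 3/2; which vanishes at s = -3/2 and s = -1.
Evaluating at the critical points and endpoints: R(-4) = 16/3, R(-3/2) = -23/16, R(-1) = -17/12, R(0) = -2.
So the maximum is R(-4) = 16/3.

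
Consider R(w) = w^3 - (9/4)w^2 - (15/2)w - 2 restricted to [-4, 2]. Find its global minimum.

-72

Differentiating, R'(w) = 3w^2 - (9/2)w - 15/2; whose only zero in [-4, 2] is w = -1.
Compare values at every candidate in [-4, 2]: R(-4) = -72, R(-1) = 9/4, R(2) = -18.
The minimum over the interval is -72, attained at w = -4.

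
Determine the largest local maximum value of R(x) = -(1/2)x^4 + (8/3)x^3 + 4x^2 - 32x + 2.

158/3

R'(x) = -2x^3 + 8x^2 + 8x - 32 = 0 at x = -2, 2, 4.
Since R''(x) = -6x^2 + 16x + 8, we get R''(-2) = -48 < 0 ⇒ local maximum; R''(2) = 16 > 0 ⇒ local minimum; R''(4) = -24 < 0 ⇒ local maximum.
Thus R has its largest local maximum at x = -2, with value 158/3.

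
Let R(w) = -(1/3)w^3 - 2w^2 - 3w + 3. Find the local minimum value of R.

3

Critical points: R'(w) = -w^2 - 4w - 3 vanishes at w = -3, -1.
R''(w) = -2w - 4. R''(-3) = 2 > 0 ⇒ local minimum; R''(-1) = -2 < 0 ⇒ local maximum.
So the local minimum value is R(-3) = 3.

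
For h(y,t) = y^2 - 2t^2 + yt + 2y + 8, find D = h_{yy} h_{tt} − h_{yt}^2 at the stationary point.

-9

∂h/∂y = 2y + t + 2 = 0 and ∂h/∂t = y - 4t = 0, so (y, t) = (-8/9, -2/9).
The Hessian has h_{yy} = 2, h_{tt} = -4, h_{yt} = 1, giving D = -9 < 0, so the point is a saddle point.
D = (2)·(-4) − (1)^2 = -9.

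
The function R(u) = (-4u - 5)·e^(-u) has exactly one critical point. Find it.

R'(u) = (-4)·e^(-u) + (-4u - 5)·(-1)·e^(-u) = (4u + 1)·e^(-u). Since e^(-u) > 0, the only critical point is u = -1/4.
R''(-1/4) has the same sign as 4 > 0, so this is a local minimum.
R(-1/4) = (-4)·e^(1/4) ≈ -5.1361.

-1/4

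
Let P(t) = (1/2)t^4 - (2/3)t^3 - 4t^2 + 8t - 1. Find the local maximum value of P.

17/6

Critical points: P'(t) = 2t^3 - 2t^2 - 8t + 8 vanishes at t = -2, 1, 2.
Second-derivative test with P''(t) = 6t^2 - 4t - 8: P''(-2) = 24 > 0 ⇒ local minimum; P''(1) = -6 < 0 ⇒ local maximum; P''(2) = 8 > 0 ⇒ local minimum.
Thus P has its local maximum at t = 1, with value 17/6.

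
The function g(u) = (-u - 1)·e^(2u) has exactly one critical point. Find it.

By the product rule, g'(u) = (-2u - 3)·e^(2u). Since e^(2u) > 0, the only critical point is u = -3/2.
g''(-3/2) has the same sign as -2 < 0, so this is a local maximum.
g(-3/2) = (1/2)·e^(-3) ≈ 0.0249.

-3/2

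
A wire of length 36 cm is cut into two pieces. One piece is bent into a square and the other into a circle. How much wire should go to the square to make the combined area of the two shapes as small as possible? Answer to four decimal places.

20.1636

Let x be the length used for the square. Square side x/4; circle radius (36−x)/(2π).
A(x) = (x/4)² + π·((36−x)/(2π))² = x²/16 + (36−x)²/(4π) for 0 ≤ x ≤ 36. A'(x) = x/8 − (36−x)/(2π) = 0 gives x = 4·36/(π+4) ≈ 20.1636.
A'' = 1/8 + 1/(2π) > 0, so this gives the minimum combined area; x ≈ 20.1636 cm to the square.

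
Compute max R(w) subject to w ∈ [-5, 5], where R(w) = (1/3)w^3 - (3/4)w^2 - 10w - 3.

581/48

The derivative is w^2 - (3/2)w - 10, which vanishes at w = -5/2 and w = 4.
Evaluating at the critical points and endpoints: R(-5) = -161/12; R(-5/2) = 581/48; R(4) = -101/3; R(5) = -361/12.
So the maximum is R(-5/2) = 581/48.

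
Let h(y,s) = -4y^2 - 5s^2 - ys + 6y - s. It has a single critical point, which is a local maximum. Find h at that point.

190/79

∂h/∂y = -8y - s + 6 = 0 and ∂h/∂s = -y - 10s - 1 = 0, so (y, s) = (61/79, -14/79).
The Hessian has h_{yy} = -8, h_{ss} = -10, h_{ys} = -1, giving D = 79 > 0 with h_{yy} < 0, so the point is a local maximum.
h(61/79, -14/79) = 190/79.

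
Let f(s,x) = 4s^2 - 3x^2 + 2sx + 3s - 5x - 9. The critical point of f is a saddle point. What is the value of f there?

-365/52

∂f/∂s = 8s + 2x + 3 = 0 and ∂f/∂x = 2s - 6x - 5 = 0, so (s, x) = (-2/13, -23/26).
The Hessian has f_{ss} = 8, f_{xx} = -6, f_{sx} = 2, giving D = -52 < 0, so the point is a saddle point.
f(-2/13, -23/26) = -365/52.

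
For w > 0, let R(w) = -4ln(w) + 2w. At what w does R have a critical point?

R'(w) = -4/w + 2 = 0 gives w = 2.
R''(w) = 4/w², which is positive for w > 0, so this is a local minimum.
R(2) = -4·ln(2) + 4 ≈ 1.2274.

2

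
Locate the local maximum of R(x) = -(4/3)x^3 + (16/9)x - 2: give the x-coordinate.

2/3

Critical points: R'(x) = -4x^2 + 16/9 vanishes at x = -2/3, 2/3.
Second-derivative test with R''(x) = -8x: R''(-2/3) = 16/3 > 0 ⇒ local minimum; R''(2/3) = -16/3 < 0 ⇒ local maximum.
So the local maximum value is R(2/3) = -98/81.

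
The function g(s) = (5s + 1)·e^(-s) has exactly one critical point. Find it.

g'(s) = 5·e^(-s) + (5s + 1)·(-1)·e^(-s) = (-5s + 4)·e^(-s). Since e^(-s) > 0, the only critical point is s = 4/5.
g''(4/5) has the same sign as -5 < 0, so this is a local maximum.
g(4/5) = (5)·e^(-4/5) ≈ 2.2466.

4/5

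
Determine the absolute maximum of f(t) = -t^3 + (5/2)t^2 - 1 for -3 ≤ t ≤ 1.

The derivative is -3t^2 + 5t, whose only zero in [-3, 1] is t = 0.
Evaluating at the critical points and endpoints: f(-3) = 97/2,  f(0) = -1,  f(1) = 1/2.
Hence the absolute maximum is 97/2 at t = -3.

97/2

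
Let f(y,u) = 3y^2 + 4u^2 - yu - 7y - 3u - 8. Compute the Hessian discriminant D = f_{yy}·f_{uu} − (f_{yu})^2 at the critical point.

∂f/∂y = 6y - u - 7 = 0 and ∂f/∂u = -y + 8u - 3 = 0, so (y, u) = (59/47, 25/47).
The Hessian has f_{yy} = 6, f_{uu} = 8, f_{yu} = -1, giving D = 47 > 0 with f_{yy} > 0, so the point is a local minimum.
D = (6)·(8) − (-1)^2 = 47.

47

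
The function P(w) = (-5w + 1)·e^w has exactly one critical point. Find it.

-4/5

Differentiating with the product rule gives P'(w) = (-5w - 4)·e^w. Since e^w > 0, the only critical point is w = -4/5.
P''(-4/5) has the same sign as -5 < 0, so this is a local maximum.
P(-4/5) = (5)·e^(-4/5) ≈ 2.2466.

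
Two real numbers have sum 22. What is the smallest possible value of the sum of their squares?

With a + b = 22, a^2 + b^2 = a^2 + (22 − a)^2.
The derivative 2a − 2(22 − a) = 4a − 44 vanishes at a = 11; second derivative 4 > 0, a minimum.
The minimum is 2·(11)^2 = 242.

242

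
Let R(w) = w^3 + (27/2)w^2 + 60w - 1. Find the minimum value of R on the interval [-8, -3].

Differentiating, R'(w) = 3w^2 + 27w + 60; which vanishes at w = -5 and w = -4.
Evaluating at the critical points and endpoints: R(-8) = -129, R(-5) = -177/2, R(-4) = -89, R(-3) = -173/2.
The minimum over the interval is -129, attained at w = -8.

-129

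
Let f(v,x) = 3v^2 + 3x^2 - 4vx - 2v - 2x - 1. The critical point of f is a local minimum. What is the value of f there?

-3

∂f/∂v = 6v - 4x - 2 = 0 and ∂f/∂x = -4v + 6x - 2 = 0, so (v, x) = (1, 1).
The Hessian has f_{vv} = 6, f_{xx} = 6, f_{vx} = -4, giving D = 20 > 0 with f_{vv} > 0, so the point is a local minimum.
f(1, 1) = -3.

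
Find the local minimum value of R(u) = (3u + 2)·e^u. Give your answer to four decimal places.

R'(u) = 3·e^u + (3u + 2)·1·e^u = (3u + 5)·e^u. Since e^u > 0, the only critical point is u = -5/3.
R''(-5/3) has the same sign as 3 > 0, so this is a local minimum.
R(-5/3) = (-3)·e^(-5/3) ≈ -0.5666.

-0.5666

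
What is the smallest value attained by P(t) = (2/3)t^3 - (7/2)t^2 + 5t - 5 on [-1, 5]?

Differentiating, P'(t) = 2t^2 - 7t + 5; which vanishes at t = 1 and t = 5/2.
Compare values at every candidate in [-1, 5]: P(-1) = -85/6,  P(1) = -17/6,  P(5/2) = -95/24,  P(5) = 95/6.
The minimum over the interval is -85/6, attained at t = -1.

-85/6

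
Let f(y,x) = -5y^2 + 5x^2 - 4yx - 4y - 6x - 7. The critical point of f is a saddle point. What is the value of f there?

-204/29

∂f/∂y = -10y - 4x - 4 = 0 and ∂f/∂x = -4y + 10x - 6 = 0, so (y, x) = (-16/29, 11/29).
The Hessian has f_{yy} = -10, f_{xx} = 10, f_{yx} = -4, giving D = -116 < 0, so the point is a saddle point.
f(-16/29, 11/29) = -204/29.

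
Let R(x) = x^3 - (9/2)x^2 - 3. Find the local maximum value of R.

-3

R'(x) = 3x^2 - 9x. Setting R'(x) = 0 gives x ∈ {0, 3}.
R''(x) = 6x - 9. R''(0) = -9 < 0 ⇒ local maximum; R''(3) = 9 > 0 ⇒ local minimum.
The local maximum is R(0) = -3.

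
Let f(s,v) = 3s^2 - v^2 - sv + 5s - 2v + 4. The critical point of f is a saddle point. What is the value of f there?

29/13

∂f/∂s = 6s - v + 5 = 0 and ∂f/∂v = -s - 2v - 2 = 0, so (s, v) = (-12/13, -7/13).
The Hessian has f_{ss} = 6, f_{vv} = -2, f_{sv} = -1, giving D = -13 < 0, so the point is a saddle point.
f(-12/13, -7/13) = 29/13.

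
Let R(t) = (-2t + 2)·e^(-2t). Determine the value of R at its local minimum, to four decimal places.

R'(t) = (-2)·e^(-2t) + (-2t + 2)·(-2)·e^(-2t) = (4t - 6)·e^(-2t). Since e^(-2t) > 0, the only critical point is t = 3/2.
R''(3/2) has the same sign as 4 > 0, so this is a local minimum.
R(3/2) = (-1)·e^(-3) ≈ -0.0498.

-0.0498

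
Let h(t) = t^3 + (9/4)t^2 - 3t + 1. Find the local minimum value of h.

Critical points: h'(t) = 3t^2 + (9/2)t - 3 vanishes at t = -2, 1/2.
Since h''(t) = 6t + 9/2, we get h''(-2) = -15/2 < 0 ⇒ local maximum; h''(1/2) = 15/2 > 0 ⇒ local minimum.
Thus h has its local minimum at t = 1/2, with value 3/16.

3/16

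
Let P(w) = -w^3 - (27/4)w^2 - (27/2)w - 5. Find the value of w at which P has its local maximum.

P'(w) = -3w^2 - (27/2)w - 27/2 = 0 at w = -3, -3/2.
Since P''(w) = -6w - 27/2, we get P''(-3) = 9/2 > 0 ⇒ local minimum; P''(-3/2) = -9/2 < 0 ⇒ local maximum.
Thus P has its local maximum at w = -3/2, with value 55/16.

-3/2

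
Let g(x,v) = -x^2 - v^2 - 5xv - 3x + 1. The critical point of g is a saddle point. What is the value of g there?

4/7

∂g/∂x = -2x - 5v - 3 = 0 and ∂g/∂v = -5x - 2v = 0, so (x, v) = (2/7, -5/7).
The Hessian has g_{xx} = -2, g_{vv} = -2, g_{xv} = -5, giving D = -21 < 0, so the point is a saddle point.
g(2/7, -5/7) = 4/7.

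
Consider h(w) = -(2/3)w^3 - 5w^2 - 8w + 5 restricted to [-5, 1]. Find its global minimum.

-26/3

h'(w) = -2w^2 - 10w - 8, which vanishes at w = -4 and w = -1.
Compare values at every candidate in [-5, 1]: h(-5) = 10/3; h(-4) = -1/3; h(-1) = 26/3; h(1) = -26/3.
The minimum over the interval is -26/3, attained at w = 1.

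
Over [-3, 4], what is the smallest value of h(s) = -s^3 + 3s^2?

-16

Differentiating, h'(s) = -3s^2 + 6s; which vanishes at s = 0 and s = 2.
Compare values at every candidate in [-3, 4]: h(-3) = 54, h(0) = 0, h(2) = 4, h(4) = -16.
So the minimum is h(4) = -16.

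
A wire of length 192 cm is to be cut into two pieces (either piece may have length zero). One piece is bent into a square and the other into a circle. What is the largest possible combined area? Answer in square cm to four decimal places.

Let x be the length used for the square. Square side x/4; circle radius (192−x)/(2π).
A(x) = (x/4)² + π·((192−x)/(2π))² = x²/16 + (192−x)²/(4π) for 0 ≤ x ≤ 192. A'(x) = x/8 − (192−x)/(2π) = 0 gives x = 4·192/(π+4) ≈ 107.5390.
A'' > 0, so the interior critical point is a minimum; the maximum is at an endpoint. A(0) = 2933.5439 and A(192) = 2304.0000, so the largest area is 2933.5439.

2933.5439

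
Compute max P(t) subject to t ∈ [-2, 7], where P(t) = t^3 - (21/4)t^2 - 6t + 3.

187/4

The derivative is 3t^2 - (21/2)t - 6, which vanishes at t = -1/2 and t = 4.
Candidates: P(-2) = -14,  P(-1/2) = 73/16,  P(4) = -41,  P(7) = 187/4.
So the maximum is P(7) = 187/4.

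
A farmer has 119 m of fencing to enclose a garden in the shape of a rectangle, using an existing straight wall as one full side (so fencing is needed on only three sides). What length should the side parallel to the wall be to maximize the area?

Let the sides perpendicular to the wall have length x and the parallel side y, so 2x + y = 119 and the area is A = xy = x(119 − 2x).
A'(x) = 119 − 4x = 0 gives x = 119/4, and A''(x) = −4 < 0 confirms a maximum.
Then y = 119 − 2·119/4 = 119/2 and A = 14161/8.

119/2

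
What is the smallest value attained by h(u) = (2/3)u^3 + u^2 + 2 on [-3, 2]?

-7

The derivative is 2u^2 + 2u, which vanishes at u = -1 and u = 0.
Evaluating at the critical points and endpoints: h(-3) = -7; h(-1) = 7/3; h(0) = 2; h(2) = 34/3.
The minimum over the interval is -7, attained at u = -3.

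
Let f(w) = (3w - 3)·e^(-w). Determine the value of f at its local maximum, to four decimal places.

0.4060

By the product rule, f'(w) = (-3w + 6)·e^(-w). Since e^(-w) > 0, the only critical point is w = 2.
f''(2) has the same sign as -3 < 0, so this is a local maximum.
f(2) = (3)·e^(-2) ≈ 0.4060.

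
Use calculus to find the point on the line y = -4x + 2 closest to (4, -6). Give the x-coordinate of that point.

Minimize D(x)^2 = (x - 4)^2 + (-4x + 8)^2.
d/dx[D^2] = 2(x - 4) + 2·(-4)·(-4x + 8) = 0 ⇒ x = 36/17.
Then y = -110/17 and the distance is √(64/17) ≈ 1.9403.

36/17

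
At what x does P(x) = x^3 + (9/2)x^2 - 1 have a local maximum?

-3

P'(x) = 3x^2 + 9x = 0 at x = -3, 0.
Since P''(x) = 6x + 9, we get P''(-3) = -9 < 0 ⇒ local maximum; P''(0) = 9 > 0 ⇒ local minimum.
Thus P has its local maximum at x = -3, with value 25/2.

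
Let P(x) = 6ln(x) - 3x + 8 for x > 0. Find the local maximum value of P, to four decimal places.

P'(x) = 6/x − 3 = 0 gives x = 2.
P''(x) = -6/x², which is negative for x > 0, so this is a local maximum.
P(2) = 6·ln(2) - 6 + 8 ≈ 6.1589.

6.1589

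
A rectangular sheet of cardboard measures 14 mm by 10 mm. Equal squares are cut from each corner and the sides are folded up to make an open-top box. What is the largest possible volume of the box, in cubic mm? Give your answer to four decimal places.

120.1644

With cut size x, the volume is V(x) = x(14 − 2x)(10 − 2x) for 0 < x < 5.
V'(x) = 12x^2 − 96x + 140. Setting V'(x) = 0 gives x ≈ 1.9183 (the root in (0, 5)).
V''(x) = 24x − 96 is negative there, so this is the maximum; V ≈ 120.1644.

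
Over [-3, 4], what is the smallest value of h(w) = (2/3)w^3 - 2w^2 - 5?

The derivative is 2w^2 - 4w, which vanishes at w = 0 and w = 2.
Candidates: h(-3) = -41; h(0) = -5; h(2) = -23/3; h(4) = 17/3.
Hence the absolute minimum is -41 at w = -3.

-41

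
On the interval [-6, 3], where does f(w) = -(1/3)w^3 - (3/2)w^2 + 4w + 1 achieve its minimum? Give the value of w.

-4

Differentiating, f'(w) = -w^2 - 3w + 4; which vanishes at w = -4 and w = 1.
Candidates: f(-6) = -5, f(-4) = -53/3, f(1) = 19/6, f(3) = -19/2.
Hence the absolute minimum is -53/3 at w = -4.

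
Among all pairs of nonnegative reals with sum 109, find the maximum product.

With x + y = 109, the product is P(x) = x(109 − x).
P'(x) = 109 − 2x = 0 gives x = 109/2; P'' = −2 < 0, so this is the maximum.
P = 109/2·109/2 = 11881/4.

11881/4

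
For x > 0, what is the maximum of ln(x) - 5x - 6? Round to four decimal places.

-8.6094

g'(x) = 1/x − 5 = 0 gives x = 1/5.
g''(x) = -1/x², which is negative for x > 0, so this is a local maximum.
g(1/5) = 1·ln(1/5) - 1 - 6 ≈ -8.6094.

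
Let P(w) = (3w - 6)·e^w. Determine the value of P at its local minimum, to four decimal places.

-8.1548

Differentiating with the product rule gives P'(w) = (3w - 3)·e^w. Since e^w > 0, the only critical point is w = 1.
P''(1) has the same sign as 3 > 0, so this is a local minimum.
P(1) = (-3)·e^(1) ≈ -8.1548.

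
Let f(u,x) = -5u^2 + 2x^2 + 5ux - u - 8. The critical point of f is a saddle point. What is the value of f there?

-518/65

∂f/∂u = -10u + 5x - 1 = 0 and ∂f/∂x = 5u + 4x = 0, so (u, x) = (-4/65, 1/13).
The Hessian has f_{uu} = -10, f_{xx} = 4, f_{ux} = 5, giving D = -65 < 0, so the point is a saddle point.
f(-4/65, 1/13) = -518/65.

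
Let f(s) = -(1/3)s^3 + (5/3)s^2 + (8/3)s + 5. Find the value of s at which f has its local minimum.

-2/3

f'(s) = -s^2 + (10/3)s + 8/3. Setting f'(s) = 0 gives s ∈ {-2/3, 4}.
f''(s) = -2s + 10/3. f''(-2/3) = 14/3 > 0 ⇒ local minimum; f''(4) = -14/3 < 0 ⇒ local maximum.
Thus f has its local minimum at s = -2/3, with value 329/81.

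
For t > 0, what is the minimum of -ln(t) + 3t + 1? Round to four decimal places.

3.0986

P'(t) = -1/t + 3 = 0 gives t = 1/3.
P''(t) = 1/t², which is positive for t > 0, so this is a local minimum.
P(1/3) = -1·ln(1/3) + 1 + 1 ≈ 3.0986.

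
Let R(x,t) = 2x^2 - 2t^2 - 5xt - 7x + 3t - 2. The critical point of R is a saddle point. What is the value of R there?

-267/41

∂R/∂x = 4x - 5t - 7 = 0 and ∂R/∂t = -5x - 4t + 3 = 0, so (x, t) = (43/41, -23/41).
The Hessian has R_{xx} = 4, R_{tt} = -4, R_{xt} = -5, giving D = -41 < 0, so the point is a saddle point.
R(43/41, -23/41) = -267/41.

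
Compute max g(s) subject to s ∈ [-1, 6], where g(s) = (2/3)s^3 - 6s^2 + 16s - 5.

19

The derivative is 2s^2 - 12s + 16, which vanishes at s = 2 and s = 4.
Evaluating at the critical points and endpoints: g(-1) = -83/3; g(2) = 25/3; g(4) = 17/3; g(6) = 19.
The maximum over the interval is 19, attained at s = 6.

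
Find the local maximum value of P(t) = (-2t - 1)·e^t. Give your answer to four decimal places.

0.4463

P'(t) = (-2)·e^t + (-2t - 1)·1·e^t = (-2t - 3)·e^t. Since e^t > 0, the only critical point is t = -3/2.
P''(-3/2) has the same sign as -2 < 0, so this is a local maximum.
P(-3/2) = (2)·e^(-3/2) ≈ 0.4463.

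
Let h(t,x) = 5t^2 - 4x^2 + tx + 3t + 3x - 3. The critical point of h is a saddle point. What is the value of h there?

∂h/∂t = 10t + x + 3 = 0 and ∂h/∂x = t - 8x + 3 = 0, so (t, x) = (-1/3, 1/3).
The Hessian has h_{tt} = 10, h_{xx} = -8, h_{tx} = 1, giving D = -81 < 0, so the point is a saddle point.
h(-1/3, 1/3) = -3.

-3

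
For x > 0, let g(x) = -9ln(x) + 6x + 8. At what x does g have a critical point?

g'(x) = -9/x + 6 = 0 gives x = 3/2.
g''(x) = 9/x², which is positive for x > 0, so this is a local minimum.
g(3/2) = -9·ln(3/2) + 9 + 8 ≈ 13.3508.

3/2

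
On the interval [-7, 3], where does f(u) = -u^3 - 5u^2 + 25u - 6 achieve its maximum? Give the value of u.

The derivative is -3u^2 - 10u + 25, which vanishes at u = -5 and u = 5/3.
Evaluating at the critical points and endpoints: f(-7) = -83, f(-5) = -131, f(5/3) = 463/27, f(3) = -3.
Hence the absolute maximum is 463/27 at u = 5/3.

5/3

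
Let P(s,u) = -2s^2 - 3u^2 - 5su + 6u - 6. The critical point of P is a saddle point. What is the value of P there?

-78

∂P/∂s = -4s - 5u = 0 and ∂P/∂u = -5s - 6u + 6 = 0, so (s, u) = (30, -24).
The Hessian has P_{ss} = -4, P_{uu} = -6, P_{su} = -5, giving D = -1 < 0, so the point is a saddle point.
P(30, -24) = -78.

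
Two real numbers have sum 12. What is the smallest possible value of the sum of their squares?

72

With a + b = 12, a^2 + b^2 = a^2 + (12 − a)^2.
The derivative 2a − 2(12 − a) = 4a − 24 vanishes at a = 6; second derivative 4 > 0, a minimum.
The minimum is 2·(6)^2 = 72.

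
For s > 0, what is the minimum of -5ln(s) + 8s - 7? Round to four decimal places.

0.3500

P'(s) = -5/s + 8 = 0 gives s = 5/8.
P''(s) = 5/s², which is positive for s > 0, so this is a local minimum.
P(5/8) = -5·ln(5/8) + 5 - 7 ≈ 0.3500.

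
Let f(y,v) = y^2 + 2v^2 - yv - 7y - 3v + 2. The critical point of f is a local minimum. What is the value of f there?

-114/7

∂f/∂y = 2y - v - 7 = 0 and ∂f/∂v = -y + 4v - 3 = 0, so (y, v) = (31/7, 13/7).
The Hessian has f_{yy} = 2, f_{vv} = 4, f_{yv} = -1, giving D = 7 > 0 with f_{yy} > 0, so the point is a local minimum.
f(31/7, 13/7) = -114/7.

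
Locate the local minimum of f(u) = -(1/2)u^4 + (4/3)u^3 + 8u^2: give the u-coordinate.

f'(u) = -2u^3 + 4u^2 + 16u = 0 at u = -2, 0, 4.
Since f''(u) = -6u^2 + 8u + 16, we get f''(-2) = -24 < 0 ⇒ local maximum; f''(0) = 16 > 0 ⇒ local minimum; f''(4) = -48 < 0 ⇒ local maximum.
So the local minimum value is f(0) = 0.

0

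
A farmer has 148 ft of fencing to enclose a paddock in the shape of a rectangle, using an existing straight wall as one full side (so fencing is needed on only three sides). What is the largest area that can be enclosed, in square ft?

2738

Let the sides perpendicular to the wall have length x and the parallel side y, so 2x + y = 148 and the area is A = xy = x(148 − 2x).
A'(x) = 148 − 4x = 0 gives x = 37, and A''(x) = −4 < 0 confirms a maximum.
Then y = 148 − 2·37 = 74 and A = 2738.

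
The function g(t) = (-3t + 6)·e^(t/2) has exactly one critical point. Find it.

g'(t) = (-3)·e^(t/2) + (-3t + 6)·(1/2)·e^(t/2) = (-(3/2)t)·e^(t/2). Since e^(t/2) > 0, the only critical point is t = 0.
g''(0) has the same sign as -3/2 < 0, so this is a local maximum.
g(0) = (6)·e^(0) ≈ 6.0000.

0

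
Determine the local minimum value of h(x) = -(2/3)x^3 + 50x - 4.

h'(x) = -2x^2 + 50. Setting h'(x) = 0 gives x ∈ {-5, 5}.
Since h''(x) = -4x, we get h''(-5) = 20 > 0 ⇒ local minimum; h''(5) = -20 < 0 ⇒ local maximum.
So the local minimum value is h(-5) = -512/3.

-512/3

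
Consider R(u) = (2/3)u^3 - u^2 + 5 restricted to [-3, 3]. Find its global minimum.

-22

Differentiating, R'(u) = 2u^2 - 2u; which vanishes at u = 0 and u = 1.
Evaluating at the critical points and endpoints: R(-3) = -22,  R(0) = 5,  R(1) = 14/3,  R(3) = 14.
The minimum over the interval is -22, attained at u = -3.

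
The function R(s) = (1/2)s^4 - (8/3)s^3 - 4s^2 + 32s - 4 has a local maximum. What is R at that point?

R'(s) = 2s^3 - 8s^2 - 8s + 32 = 0 at s = -2, 2, 4.
Since R''(s) = 6s^2 - 16s - 8, we get R''(-2) = 48 > 0 ⇒ local minimum; R''(2) = -16 < 0 ⇒ local maximum; R''(4) = 24 > 0 ⇒ local minimum.
The local maximum is R(2) = 92/3.

92/3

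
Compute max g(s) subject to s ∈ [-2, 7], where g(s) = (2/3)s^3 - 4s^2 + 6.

116/3

The derivative is 2s^2 - 8s, which vanishes at s = 0 and s = 4.
Evaluating at the critical points and endpoints: g(-2) = -46/3, g(0) = 6, g(4) = -46/3, g(7) = 116/3.
The maximum over the interval is 116/3, attained at s = 7.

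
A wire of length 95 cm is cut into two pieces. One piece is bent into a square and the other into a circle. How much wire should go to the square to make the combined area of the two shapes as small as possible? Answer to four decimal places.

Let x be the length used for the square. Square side x/4; circle radius (95−x)/(2π).
A(x) = (x/4)² + π·((95−x)/(2π))² = x²/16 + (95−x)²/(4π) for 0 ≤ x ≤ 95. A'(x) = x/8 − (95−x)/(2π) = 0 gives x = 4·95/(π+4) ≈ 53.2094.
A'' = 1/8 + 1/(2π) > 0, so this gives the minimum combined area; x ≈ 53.2094 cm to the square.

53.2094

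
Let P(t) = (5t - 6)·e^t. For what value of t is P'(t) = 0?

P'(t) = 5·e^t + (5t - 6)·1·e^t = (5t - 1)·e^t. Since e^t > 0, the only critical point is t = 1/5.
P''(1/5) has the same sign as 5 > 0, so this is a local minimum.
P(1/5) = (-5)·e^(1/5) ≈ -6.1070.

1/5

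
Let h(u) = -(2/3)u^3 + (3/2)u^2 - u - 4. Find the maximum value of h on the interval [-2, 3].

28/3

Differentiating, h'(u) = -2u^2 + 3u - 1; which vanishes at u = 1/2 and u = 1.
Candidates: h(-2) = 28/3; h(1/2) = -101/24; h(1) = -25/6; h(3) = -23/2.
The maximum over the interval is 28/3, attained at u = -2.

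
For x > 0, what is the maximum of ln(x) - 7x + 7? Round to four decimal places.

4.0541

R'(x) = 1/x − 7 = 0 gives x = 1/7.
R''(x) = -1/x², which is negative for x > 0, so this is a local maximum.
R(1/7) = 1·ln(1/7) - 1 + 7 ≈ 4.0541.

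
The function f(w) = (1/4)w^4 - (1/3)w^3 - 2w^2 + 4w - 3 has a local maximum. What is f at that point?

Critical points: f'(w) = w^3 - w^2 - 4w + 4 vanishes at w = -2, 1, 2.
f''(w) = 3w^2 - 2w - 4. f''(-2) = 12 > 0 ⇒ local minimum; f''(1) = -3 < 0 ⇒ local maximum; f''(2) = 4 > 0 ⇒ local minimum.
Thus f has its local maximum at w = 1, with value -13/12.

-13/12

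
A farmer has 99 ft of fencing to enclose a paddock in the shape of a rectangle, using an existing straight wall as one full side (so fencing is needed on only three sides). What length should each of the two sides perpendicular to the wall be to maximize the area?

Let the sides perpendicular to the wall have length x and the parallel side y, so 2x + y = 99 and the area is A = xy = x(99 − 2x).
A'(x) = 99 − 4x = 0 gives x = 99/4, and A''(x) = −4 < 0 confirms a maximum.
Then y = 99 − 2·99/4 = 99/2 and A = 9801/8.

99/4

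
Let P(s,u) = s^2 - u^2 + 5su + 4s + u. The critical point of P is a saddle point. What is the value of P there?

∂P/∂s = 2s + 5u + 4 = 0 and ∂P/∂u = 5s - 2u + 1 = 0, so (s, u) = (-13/29, -18/29).
The Hessian has P_{ss} = 2, P_{uu} = -2, P_{su} = 5, giving D = -29 < 0, so the point is a saddle point.
P(-13/29, -18/29) = -35/29.

-35/29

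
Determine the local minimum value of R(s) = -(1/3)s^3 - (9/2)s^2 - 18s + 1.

19

R'(s) = -s^2 - 9s - 18 = 0 at s = -6, -3.
Since R''(s) = -2s - 9, we get R''(-6) = 3 > 0 ⇒ local minimum; R''(-3) = -3 < 0 ⇒ local maximum.
So the local minimum value is R(-6) = 19.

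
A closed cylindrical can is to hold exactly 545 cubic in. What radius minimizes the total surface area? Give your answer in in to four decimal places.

4.4266

With radius r and height h, πr²h = 545 so h = 545/(πr²), and S(r) = 2πr² + 2πrh = 2πr² + 2·545/r.
S'(r) = 4πr − 2·545/r² = 0 ⇒ r³ = 545/(2π), so r ≈ 4.4266 and h = 2r ≈ 8.8532.
S''(r) = 4π + 4·545/r³ > 0, so this is the minimum; S ≈ 369.3563.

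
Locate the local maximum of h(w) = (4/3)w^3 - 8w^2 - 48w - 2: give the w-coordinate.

Critical points: h'(w) = 4w^2 - 16w - 48 vanishes at w = -2, 6.
Since h''(w) = 8w - 16, we get h''(-2) = -32 < 0 ⇒ local maximum; h''(6) = 32 > 0 ⇒ local minimum.
The local maximum is h(-2) = 154/3.

-2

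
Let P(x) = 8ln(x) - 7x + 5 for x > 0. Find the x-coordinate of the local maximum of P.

8/7

P'(x) = 8/x − 7 = 0 gives x = 8/7.
P''(x) = -8/x², which is negative for x > 0, so this is a local maximum.
P(8/7) = 8·ln(8/7) - 8 + 5 ≈ -1.9317.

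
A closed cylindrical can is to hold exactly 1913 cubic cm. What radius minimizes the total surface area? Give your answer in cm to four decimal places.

6.7274

With radius r and height h, πr²h = 1913 so h = 1913/(πr²), and S(r) = 2πr² + 2πrh = 2πr² + 2·1913/r.
S'(r) = 4πr − 2·1913/r² = 0 ⇒ r³ = 1913/(2π), so r ≈ 6.7274 and h = 2r ≈ 13.4547.
S''(r) = 4π + 4·1913/r³ > 0, so this is the minimum; S ≈ 853.0828.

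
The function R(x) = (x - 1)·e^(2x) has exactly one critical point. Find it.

Differentiating with the product rule gives R'(x) = (2x - 1)·e^(2x). Since e^(2x) > 0, the only critical point is x = 1/2.
R''(1/2) has the same sign as 2 > 0, so this is a local minimum.
R(1/2) = (-1/2)·e^(1) ≈ -1.3591.

1/2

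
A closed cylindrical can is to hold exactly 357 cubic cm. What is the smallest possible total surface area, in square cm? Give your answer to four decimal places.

With radius r and height h, πr²h = 357 so h = 357/(πr²), and S(r) = 2πr² + 2πrh = 2πr² + 2·357/r.
S'(r) = 4πr − 2·357/r² = 0 ⇒ r³ = 357/(2π), so r ≈ 3.8444 and h = 2r ≈ 7.6888.
S''(r) = 4π + 4·357/r³ > 0, so this is the minimum; S ≈ 278.5865.

278.5865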